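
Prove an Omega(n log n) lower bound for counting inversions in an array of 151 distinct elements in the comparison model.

Decision-tree argument: at any leaf, the comparisons made (with transitivity) must totally order all 151 elements -- otherwise some pair (i,j) is unordered, and an adversary can present two inputs agreeing on every comparison made but with that pair flipped, changing the inversion count by 1, so the leaf's output is wrong on one of them. Hence the tree has >= 151! leaves and height >= log_2(151!) = Omega(n log n). Modified merge sort achieves O(n log n).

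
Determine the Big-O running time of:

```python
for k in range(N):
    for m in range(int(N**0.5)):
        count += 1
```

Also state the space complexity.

Time complexity: O(n * sqrt(n)).
Space complexity: O(1).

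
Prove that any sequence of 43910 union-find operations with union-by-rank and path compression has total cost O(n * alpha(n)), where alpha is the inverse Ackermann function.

Using Tarjan's analysis with rank-based potential function. Union-by-rank keeps tree height O(log n). Path compression flattens paths during find. For n = 43910 operations, total cost is O(n * alpha(n)), effectively O(n) since alpha grows incredibly slowly.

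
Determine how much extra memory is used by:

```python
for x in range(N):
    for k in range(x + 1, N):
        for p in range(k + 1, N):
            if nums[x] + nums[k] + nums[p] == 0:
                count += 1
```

Space complexity: O(1).
Only a constant amount of auxiliary storage is used; nothing grows with n.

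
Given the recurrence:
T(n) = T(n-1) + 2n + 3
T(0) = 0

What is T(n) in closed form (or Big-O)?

Dominant term in sum is 2*sum(i, i=1..n) = 2*n*(n+1)/2 = O(n^2).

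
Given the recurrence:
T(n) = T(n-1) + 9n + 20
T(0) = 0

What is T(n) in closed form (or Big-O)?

Dominant term in sum is 9*sum(i, i=1..n) = 9*n*(n+1)/2 = O(n^2).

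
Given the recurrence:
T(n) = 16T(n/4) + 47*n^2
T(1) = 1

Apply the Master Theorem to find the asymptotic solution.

a=16, b=4, f(n)=47*n^2. log_4(16) = 2. Case 2: T(n) = O(n^2 log n).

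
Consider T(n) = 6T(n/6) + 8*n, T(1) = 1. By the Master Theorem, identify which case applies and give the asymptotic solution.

a=6, b=6, f(n)=8*n.
log_6(6) = 1, so n^(log_b(a)) = n.
f(n) = Theta(n), so Case 2 applies.
T(n) = Theta(n log n).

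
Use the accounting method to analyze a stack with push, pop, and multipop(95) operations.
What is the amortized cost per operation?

Assign 2 credits per push (1 for the push, 1 saved for a future pop). Each pop or element popped by multipop(95) uses 1 saved credit. Total credits never go negative, so amortized cost is O(1).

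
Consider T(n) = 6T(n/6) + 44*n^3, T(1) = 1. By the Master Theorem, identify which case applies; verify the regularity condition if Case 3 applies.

a=6, b=6, f(n)=44*n^3.
log_6(6) = 1 < 3.
f(n) = Omega(n^(1+epsilon)) for some epsilon > 0, so Case 3 is the candidate.
Regularity: a*f(n/b) = 6*44*(n/6)^3 = (6/216)*44*n^3 <= c*f(n) with c = 6/216 < 1. Satisfied.
Case 3: T(n) = Theta(n^3).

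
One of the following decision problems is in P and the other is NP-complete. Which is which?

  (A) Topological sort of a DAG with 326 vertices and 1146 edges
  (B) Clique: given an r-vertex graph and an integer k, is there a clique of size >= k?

(A) is P: DFS-based topological sort runs in O(V+E).
(B) is NP-complete: complement of Independent Set / Vertex Cover (with k part of the input).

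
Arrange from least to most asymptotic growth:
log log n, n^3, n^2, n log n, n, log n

Ordered by growth rate: log log n < log n < n < n log n < n^2 < n^3.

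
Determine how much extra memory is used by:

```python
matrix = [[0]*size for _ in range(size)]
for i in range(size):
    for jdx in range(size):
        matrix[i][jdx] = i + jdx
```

Space complexity: O(n^2).
A 2D structure of size n x n is allocated.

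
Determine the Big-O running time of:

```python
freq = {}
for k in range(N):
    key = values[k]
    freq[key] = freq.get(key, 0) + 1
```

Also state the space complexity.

Time complexity: O(n).
Space complexity: O(n).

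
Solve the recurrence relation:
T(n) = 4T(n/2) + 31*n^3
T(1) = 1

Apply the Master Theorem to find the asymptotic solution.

a=4, b=2, f(n)=31*n^3. log_2(4) = 2 < 3. Case 3: T(n) = O(n^3).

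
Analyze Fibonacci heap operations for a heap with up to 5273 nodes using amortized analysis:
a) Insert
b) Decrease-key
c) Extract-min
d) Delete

Fibonacci heaps use lazy consolidation. Potential function Phi = t + 2m (t = number of trees, m = marked nodes).
- Insert: O(1) actual, Delta Phi = +1 (one new tree) => O(1) amortized.
- Decrease-key: with c cascading cuts, actual cost is O(c); Delta Phi <= c - 2(c-1) + 2 = 4 - c (c new trees; >= c-1 marks cleared; <= 1 new mark). Amortized O(c) + (4 - c) = O(1).
- Extract-min: O(D(n) + t) actual; consolidation drops t to <= D(n)+1, so Delta Phi pays for the t term. D(n) = O(log n) for n = 5273 => O(log n) amortized.
- Delete: decrease-key to -inf then extract-min = O(log n).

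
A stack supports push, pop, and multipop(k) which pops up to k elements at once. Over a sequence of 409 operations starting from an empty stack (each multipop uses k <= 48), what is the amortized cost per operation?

Each element is pushed exactly once and popped at most once (whether by pop or as part of a multipop). So the total number of individual pops over the whole sequence is at most the number of pushes, which is at most 409. Total work <= 2 * 409, hence O(1) amortized per operation.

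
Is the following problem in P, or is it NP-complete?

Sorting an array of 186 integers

This problem is in P: merge sort runs in O(n log n).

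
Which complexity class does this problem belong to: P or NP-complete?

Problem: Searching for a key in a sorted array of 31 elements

This problem is in P: binary search runs in O(log n).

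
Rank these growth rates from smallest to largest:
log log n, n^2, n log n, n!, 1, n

Ordered by growth rate: 1 < log log n < n < n log n < n^2 < n!.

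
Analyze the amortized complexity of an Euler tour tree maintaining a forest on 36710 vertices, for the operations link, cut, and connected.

An Euler tour tree stores each tree's Euler tour as a balanced BST keyed by tour position. On 36710 vertices: link concatenates two tours via O(1) splits/joins of size <= 2*36710 (O(log n)); cut splits the tour at the two occurrences of the edge (O(log n)); connected compares BST roots (O(log n) to find the root). All O(log n) amortized.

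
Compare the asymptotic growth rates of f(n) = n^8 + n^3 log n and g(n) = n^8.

f(n) = n^8 + n^3 log n and g(n) = n^8 are Theta of each other: the lower-order n^3 log n term is o(n^8); both are Theta(n^8).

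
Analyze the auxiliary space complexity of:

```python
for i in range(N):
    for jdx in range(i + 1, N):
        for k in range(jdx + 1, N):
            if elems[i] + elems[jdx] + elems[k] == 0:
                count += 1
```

Space complexity: O(1).
Only a constant amount of auxiliary storage is used; nothing grows with n.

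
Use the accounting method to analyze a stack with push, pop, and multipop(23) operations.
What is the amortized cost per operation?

Assign 2 credits per push (1 for the push, 1 saved for a future pop). Each pop or element popped by multipop(23) uses 1 saved credit. Total credits never go negative, so amortized cost is O(1).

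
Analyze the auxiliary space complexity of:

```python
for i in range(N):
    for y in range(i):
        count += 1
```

Space complexity: O(1).
Only a constant amount of auxiliary storage is used; nothing grows with n.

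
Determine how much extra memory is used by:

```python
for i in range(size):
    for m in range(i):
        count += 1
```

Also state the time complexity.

Space complexity: O(1).
Only a constant amount of auxiliary storage is used; nothing grows with n.
Time complexity: O(n^2).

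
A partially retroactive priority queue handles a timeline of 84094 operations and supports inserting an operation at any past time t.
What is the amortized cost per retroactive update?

Partially retroactive priority queues (Demaine-Iacono-Langerman) allow updates at past times with queries only at the present. With a balanced BST over the m = 84094 timeline events tracking bridges, each retroactive insert or delete is O(log m) amortized.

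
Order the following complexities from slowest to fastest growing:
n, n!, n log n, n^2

Ordered by growth rate: n < n log n < n^2 < n!.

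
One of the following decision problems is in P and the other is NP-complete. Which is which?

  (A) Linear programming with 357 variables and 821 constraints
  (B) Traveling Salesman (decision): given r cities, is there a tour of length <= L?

(A) is P: the ellipsoid and interior-point methods run in polynomial time.
(B) is NP-complete: reduces from Hamiltonian Cycle.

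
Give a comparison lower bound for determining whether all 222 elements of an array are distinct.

In the algebraic decision-tree model, the YES region for element distinctness on 222 elements has 222! connected components (one per ordering). Ben-Or's theorem then gives a lower bound of Omega(log(n!)) = Omega(n log n).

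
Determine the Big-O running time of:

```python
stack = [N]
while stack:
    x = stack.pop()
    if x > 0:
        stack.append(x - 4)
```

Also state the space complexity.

Time complexity: O(n).
Space complexity: O(1).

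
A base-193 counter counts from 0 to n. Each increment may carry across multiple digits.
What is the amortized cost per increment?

Digit at position i changes every 193^i increments. Total digit changes over n increments: n * 193/(193-1) = O(n). Amortized: O(1).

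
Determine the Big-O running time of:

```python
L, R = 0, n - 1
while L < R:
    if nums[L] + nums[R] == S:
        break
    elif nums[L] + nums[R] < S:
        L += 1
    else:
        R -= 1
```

Time complexity: O(n).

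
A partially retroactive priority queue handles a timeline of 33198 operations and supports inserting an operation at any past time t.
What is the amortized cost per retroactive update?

Partially retroactive priority queues (Demaine-Iacono-Langerman) allow updates at past times with queries only at the present. With a balanced BST over the m = 33198 timeline events tracking bridges, each retroactive insert or delete is O(log m) amortized.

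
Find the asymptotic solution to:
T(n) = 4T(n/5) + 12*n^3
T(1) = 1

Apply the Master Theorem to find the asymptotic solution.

a=4, b=5, f(n)=12*n^3. log_5(4) = 0.8614 < 3. Case 3: T(n) = O(n^3).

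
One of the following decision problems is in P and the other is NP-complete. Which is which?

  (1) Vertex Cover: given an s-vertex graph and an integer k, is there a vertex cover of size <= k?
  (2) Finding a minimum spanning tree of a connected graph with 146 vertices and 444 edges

(1) is NP-complete: one of Karp's 21 NP-complete problems (with k part of the input; for any fixed constant k it is in P).
(2) is P: Kruskal's / Prim's algorithms run in polynomial time.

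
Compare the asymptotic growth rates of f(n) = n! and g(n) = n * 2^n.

f(n) = n! grows faster: by Stirling n! ~ (n/e)^n sqrt(2*pi*n); (n/e)^n eventually dominates n * 2^n.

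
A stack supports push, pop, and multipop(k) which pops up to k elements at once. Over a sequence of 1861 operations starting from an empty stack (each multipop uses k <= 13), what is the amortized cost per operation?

Each element is pushed exactly once and popped at most once (whether by pop or as part of a multipop). So the total number of individual pops over the whole sequence is at most the number of pushes, which is at most 1861. Total work <= 2 * 1861, hence O(1) amortized per operation.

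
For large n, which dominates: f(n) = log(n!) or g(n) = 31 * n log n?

f(n) = log(n!) and g(n) = 31 * n log n are Theta of each other: Stirling: log(n!) = n log n - n + O(log n) = Theta(n log n); the constant 31 doesn't change the Theta class.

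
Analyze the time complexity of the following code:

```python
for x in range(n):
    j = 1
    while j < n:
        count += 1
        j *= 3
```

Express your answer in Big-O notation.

Time complexity: O(n log n).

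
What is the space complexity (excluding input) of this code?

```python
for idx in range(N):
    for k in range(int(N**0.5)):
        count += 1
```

Space complexity: O(1).
Only a constant amount of auxiliary storage is used; nothing grows with n.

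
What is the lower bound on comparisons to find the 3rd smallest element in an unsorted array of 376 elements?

Finding the 3rd smallest of 376 elements requires Omega(n) comparisons. Every element must participate in at least one comparison; otherwise it could be the 3rd smallest.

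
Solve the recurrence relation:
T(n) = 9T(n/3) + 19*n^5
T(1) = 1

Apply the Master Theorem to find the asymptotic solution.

a=9, b=3, f(n)=19*n^5. log_3(9) = 2 < 5. Case 3: T(n) = O(n^5).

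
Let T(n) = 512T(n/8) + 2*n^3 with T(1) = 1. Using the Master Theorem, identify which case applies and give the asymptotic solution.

a=512, b=8, f(n)=2*n^3.
log_8(512) = 3, so n^(log_b(a)) = n^3.
f(n) = Theta(n^3), so Case 2 applies.
T(n) = Theta(n^3 log n).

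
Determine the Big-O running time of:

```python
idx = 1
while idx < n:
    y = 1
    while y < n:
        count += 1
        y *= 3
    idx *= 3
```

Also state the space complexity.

Time complexity: O(log^2 n).
Space complexity: O(1).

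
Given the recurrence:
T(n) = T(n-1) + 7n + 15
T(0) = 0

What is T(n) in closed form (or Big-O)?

Dominant term in sum is 7*sum(i, i=1..n) = 7*n*(n+1)/2 = O(n^2).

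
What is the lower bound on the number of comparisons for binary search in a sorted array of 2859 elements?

With 2859 possible positions, we need at least ceil(log_2(2859)) = 12 comparisons. Each comparison splits the remaining candidates by at most half.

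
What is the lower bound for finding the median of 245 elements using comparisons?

To find the median of 245 elements, every element must be compared at least once, so the lower bound is Omega(n). The BFPRT algorithm achieves O(n), making this tight.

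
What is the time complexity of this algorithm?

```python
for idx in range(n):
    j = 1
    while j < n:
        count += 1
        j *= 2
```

Time complexity: O(n log n).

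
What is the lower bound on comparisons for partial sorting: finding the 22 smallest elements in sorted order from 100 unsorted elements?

Finding 22 smallest of 100 in sorted order: Omega(100) to identify the 22 smallest, plus Omega(22 log 22) to sort them. Total: Omega(n + k log k).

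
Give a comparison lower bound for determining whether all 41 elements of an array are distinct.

In the algebraic decision-tree model, the YES region for element distinctness on 41 elements has 41! connected components (one per ordering). Ben-Or's theorem then gives a lower bound of Omega(log(n!)) = Omega(n log n).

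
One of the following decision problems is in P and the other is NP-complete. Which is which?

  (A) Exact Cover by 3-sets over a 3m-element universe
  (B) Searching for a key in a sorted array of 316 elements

(A) is NP-complete: one of Karp's 21 NP-complete problems.
(B) is P: binary search runs in O(log n).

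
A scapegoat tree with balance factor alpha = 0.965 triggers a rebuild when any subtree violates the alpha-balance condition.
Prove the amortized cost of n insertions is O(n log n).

Define potential Phi = c * sum of |size(left(v)) - size(right(v))| over all nodes. An insertion at depth d costs O(d) = O(log n) and increases Phi by O(log n). When a rebuild of subtree of size s occurs, it costs O(s) but reduces Phi by Omega(s). With alpha = 0.965, between rebuilds Omega(s) insertions must occur. Amortized cost per insertion: O(log n).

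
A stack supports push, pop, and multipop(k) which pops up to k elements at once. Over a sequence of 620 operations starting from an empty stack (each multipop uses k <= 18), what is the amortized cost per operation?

Each element is pushed exactly once and popped at most once (whether by pop or as part of a multipop). So the total number of individual pops over the whole sequence is at most the number of pushes, which is at most 620. Total work <= 2 * 620, hence O(1) amortized per operation.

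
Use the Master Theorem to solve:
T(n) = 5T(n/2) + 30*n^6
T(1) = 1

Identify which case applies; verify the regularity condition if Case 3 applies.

a=5, b=2, f(n)=30*n^6.
log_2(5) = 2.322 < 6.
f(n) = Omega(n^(2.322+epsilon)) for some epsilon > 0, so Case 3 is the candidate.
Regularity: a*f(n/b) = 5*30*(n/2)^6 = (5/64)*30*n^6 <= c*f(n) with c = 5/64 < 1. Satisfied.
Case 3: T(n) = Theta(n^6).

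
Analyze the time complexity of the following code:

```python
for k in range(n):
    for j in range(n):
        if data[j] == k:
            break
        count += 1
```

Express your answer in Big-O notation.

Time complexity: O(n^2).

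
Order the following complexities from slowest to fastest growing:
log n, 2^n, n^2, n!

Ordered by growth rate: log n < n^2 < 2^n < n!.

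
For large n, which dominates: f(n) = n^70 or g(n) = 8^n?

g(n) = 8^n grows faster: any exponential with base > 1 dominates every polynomial.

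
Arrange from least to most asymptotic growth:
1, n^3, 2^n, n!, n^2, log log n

Ordered by growth rate: 1 < log log n < n^2 < n^3 < 2^n < n!.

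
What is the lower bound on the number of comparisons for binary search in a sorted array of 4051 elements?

With 4051 possible positions, we need at least ceil(log_2(4051)) = 12 comparisons. Each comparison splits the remaining candidates by at most half.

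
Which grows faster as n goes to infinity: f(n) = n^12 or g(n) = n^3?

f(n) = n^12 grows faster: n^12/n^3 = n^9 -> infinity.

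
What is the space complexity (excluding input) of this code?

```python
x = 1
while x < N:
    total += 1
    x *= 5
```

Space complexity: O(1).
Only a constant amount of auxiliary storage is used; nothing grows with n.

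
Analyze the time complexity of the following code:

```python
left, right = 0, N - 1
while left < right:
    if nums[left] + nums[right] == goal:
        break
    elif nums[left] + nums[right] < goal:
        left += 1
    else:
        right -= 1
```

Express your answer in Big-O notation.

Time complexity: O(n).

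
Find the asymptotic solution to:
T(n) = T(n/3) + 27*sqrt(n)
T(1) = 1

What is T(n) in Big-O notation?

Each level contributes sqrt(n/3^k). Geometric series with ratio 1/sqrt(3) < 1 sums to O(sqrt(n)).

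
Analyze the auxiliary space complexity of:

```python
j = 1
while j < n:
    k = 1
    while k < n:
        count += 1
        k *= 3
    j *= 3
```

Space complexity: O(1).
Only a constant amount of auxiliary storage is used; nothing grows with n.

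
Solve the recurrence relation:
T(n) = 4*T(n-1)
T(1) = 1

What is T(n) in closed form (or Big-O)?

Each step multiplies by 4. T(n) = T(1)*4^(n-1) = 4^(n-1).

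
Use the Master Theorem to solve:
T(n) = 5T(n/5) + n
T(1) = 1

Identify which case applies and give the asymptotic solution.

a=5, b=5, f(n)=n.
log_5(5) = 1, so n^(log_b(a)) = n.
f(n) = Theta(n), so Case 2 applies.
T(n) = Theta(n log n).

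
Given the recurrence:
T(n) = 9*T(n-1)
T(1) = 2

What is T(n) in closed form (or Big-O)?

Each step multiplies by 9. T(n) = T(1)*9^(n-1) = 2*9^(n-1).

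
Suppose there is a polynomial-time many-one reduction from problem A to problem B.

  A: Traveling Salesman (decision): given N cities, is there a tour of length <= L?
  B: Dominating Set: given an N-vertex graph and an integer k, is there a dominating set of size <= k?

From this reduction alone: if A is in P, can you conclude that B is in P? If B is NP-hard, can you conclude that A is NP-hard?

A poly-time reduction A <=_p B transfers tractability DOWN (B easy => A easy) and hardness UP (A hard => B hard), not the reverse.
From A in P, the reduction alone does NOT give B in P: any problem in P trivially reduces to SAT, yet SAT is not known to be in P.
From B NP-hard, the reduction alone does NOT give A NP-hard: again, easy problems reduce to hard ones.
(Here in fact A is NP-complete and B is NP-complete.)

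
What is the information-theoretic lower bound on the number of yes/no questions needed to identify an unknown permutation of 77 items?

There are 77! = 145183092028285869634070784086308284983740379224208358846781574688061991349156420080065207861248000000000000000000 permutations. Each yes/no question gives at most 1 bit, so at least ceil(log_2(145183092028285869634070784086308284983740379224208358846781574688061991349156420080065207861248000000000000000000)) = 376 questions are needed.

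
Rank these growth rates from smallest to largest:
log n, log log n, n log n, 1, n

Ordered by growth rate: 1 < log log n < log n < n < n log n.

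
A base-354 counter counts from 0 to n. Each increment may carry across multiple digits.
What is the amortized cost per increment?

Digit at position i changes every 354^i increments. Total digit changes over n increments: n * 354/(354-1) = O(n). Amortized: O(1).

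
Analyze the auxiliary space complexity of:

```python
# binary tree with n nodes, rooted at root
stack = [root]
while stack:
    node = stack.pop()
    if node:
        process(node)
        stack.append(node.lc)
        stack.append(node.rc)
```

Space complexity: O(n).
Auxiliary storage grows linearly with the input size n in the worst case.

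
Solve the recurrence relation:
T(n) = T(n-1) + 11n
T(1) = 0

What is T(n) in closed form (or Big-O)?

Unrolling: T(n) = 0 + 11*(2 + 3 + ... + n) = 0 + 11*(n(n+1)/2 - 1) = O(n^2).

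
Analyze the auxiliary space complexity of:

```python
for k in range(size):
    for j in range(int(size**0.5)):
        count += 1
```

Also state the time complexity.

Space complexity: O(1).
Only a constant amount of auxiliary storage is used; nothing grows with n.
Time complexity: O(n * sqrt(n)).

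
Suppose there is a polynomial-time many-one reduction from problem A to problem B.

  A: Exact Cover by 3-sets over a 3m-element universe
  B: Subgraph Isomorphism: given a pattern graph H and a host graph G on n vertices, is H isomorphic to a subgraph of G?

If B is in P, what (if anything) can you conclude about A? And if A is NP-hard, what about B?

A poly-time reduction A <=_p B means any A-instance can be transformed to a B-instance in poly time.
If B is in P: compose the reduction with B's poly-time algorithm to solve A in poly time, so A is in P.
If A is NP-hard: every NP problem reduces to A, which reduces to B; composing reductions, every NP problem reduces to B, so B is NP-hard.
(Here in fact A is NP-complete and B is NP-complete.)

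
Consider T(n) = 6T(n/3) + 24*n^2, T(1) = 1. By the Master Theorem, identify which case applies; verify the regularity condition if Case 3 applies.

a=6, b=3, f(n)=24*n^2.
log_3(6) = 1.631 < 2.
f(n) = Omega(n^(1.631+epsilon)) for some epsilon > 0, so Case 3 is the candidate.
Regularity: a*f(n/b) = 6*24*(n/3)^2 = (6/9)*24*n^2 <= c*f(n) with c = 6/9 < 1. Satisfied.
Case 3: T(n) = Theta(n^2).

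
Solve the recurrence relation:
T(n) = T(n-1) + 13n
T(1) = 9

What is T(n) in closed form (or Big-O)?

Unrolling: T(n) = 9 + 13*(2 + 3 + ... + n) = 9 + 13*(n(n+1)/2 - 1) = O(n^2).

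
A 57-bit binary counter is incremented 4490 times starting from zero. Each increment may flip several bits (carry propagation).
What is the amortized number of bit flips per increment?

Bit i flips on every 2^i-th increment, so over 4490 increments bit i flips floor(4490/2^i) times. Summing over i: total flips < 2 * 4490. Amortized: < 2 = O(1) per increment.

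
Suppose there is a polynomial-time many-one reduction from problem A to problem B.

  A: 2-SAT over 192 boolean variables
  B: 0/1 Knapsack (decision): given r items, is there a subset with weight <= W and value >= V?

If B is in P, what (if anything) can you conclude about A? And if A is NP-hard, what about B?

A poly-time reduction A <=_p B means any A-instance can be transformed to a B-instance in poly time.
If B is in P: compose the reduction with B's poly-time algorithm to solve A in poly time, so A is in P.
If A is NP-hard: every NP problem reduces to A, which reduces to B; composing reductions, every NP problem reduces to B, so B is NP-hard.
(Here in fact A is P and B is NP-complete.)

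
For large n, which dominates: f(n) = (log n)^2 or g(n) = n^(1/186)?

g(n) = n^(1/186) grows faster: any positive power of n dominates any polylog.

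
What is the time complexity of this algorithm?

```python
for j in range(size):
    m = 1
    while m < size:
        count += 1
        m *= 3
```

Time complexity: O(n log n).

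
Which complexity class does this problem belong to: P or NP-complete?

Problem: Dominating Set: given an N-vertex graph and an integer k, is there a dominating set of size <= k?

This problem is NP-complete: reduces from Set Cover (with k part of the input).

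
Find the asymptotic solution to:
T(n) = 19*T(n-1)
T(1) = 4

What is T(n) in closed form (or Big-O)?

Each step multiplies by 19. T(n) = T(1)*19^(n-1) = 4*19^(n-1).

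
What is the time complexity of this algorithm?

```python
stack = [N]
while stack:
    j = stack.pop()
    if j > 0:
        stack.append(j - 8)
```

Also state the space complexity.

Time complexity: O(n).
Space complexity: O(1).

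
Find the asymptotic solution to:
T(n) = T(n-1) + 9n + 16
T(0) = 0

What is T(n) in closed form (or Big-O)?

Dominant term in sum is 9*sum(i, i=1..n) = 9*n*(n+1)/2 = O(n^2).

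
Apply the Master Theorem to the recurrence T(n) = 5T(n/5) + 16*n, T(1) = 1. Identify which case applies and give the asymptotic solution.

a=5, b=5, f(n)=16*n.
log_5(5) = 1, so n^(log_b(a)) = n.
f(n) = Theta(n), so Case 2 applies.
T(n) = Theta(n log n).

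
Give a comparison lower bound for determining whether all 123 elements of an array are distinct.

In the algebraic decision-tree model, the YES region for element distinctness on 123 elements has 123! connected components (one per ordering). Ben-Or's theorem then gives a lower bound of Omega(log(n!)) = Omega(n log n).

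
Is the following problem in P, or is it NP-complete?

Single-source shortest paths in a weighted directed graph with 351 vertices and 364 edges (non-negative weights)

This problem is in P: Dijkstra's algorithm runs in O((V+E) log V).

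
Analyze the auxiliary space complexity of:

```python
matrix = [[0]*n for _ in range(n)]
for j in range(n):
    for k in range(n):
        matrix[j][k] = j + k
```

Space complexity: O(n^2).
A 2D structure of size n x n is allocated.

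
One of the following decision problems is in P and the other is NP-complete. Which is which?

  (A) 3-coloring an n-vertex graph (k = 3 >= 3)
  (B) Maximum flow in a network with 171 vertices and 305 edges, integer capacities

(A) is NP-complete: graph k-coloring for k>=3 is NP-complete by reduction from 3-SAT.
(B) is P: Edmonds-Karp / push-relabel run in polynomial time.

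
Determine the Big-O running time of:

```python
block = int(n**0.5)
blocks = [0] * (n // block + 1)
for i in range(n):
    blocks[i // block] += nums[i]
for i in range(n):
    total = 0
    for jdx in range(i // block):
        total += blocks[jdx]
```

Time complexity: O(n * sqrt(n)).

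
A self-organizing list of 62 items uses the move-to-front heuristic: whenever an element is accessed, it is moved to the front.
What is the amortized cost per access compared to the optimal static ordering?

With potential Phi = number of inversions between the MTF list and the optimal static list (at most C(62,2)), each access has amortized cost at most 2 * (cost under optimal static ordering). This is the move-to-front 2-competitiveness result.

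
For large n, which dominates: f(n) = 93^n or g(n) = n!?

g(n) = n! grows faster: n!/93^n -> infinity by Stirling.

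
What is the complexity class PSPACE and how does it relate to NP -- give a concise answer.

PSPACE is the class of problems solvable with polynomial space. NP is a subset of PSPACE (a poly-space machine can enumerate all certificates). PSPACE-complete problems include QBF (quantified Boolean formulas) and generalized games. It is unknown whether NP = PSPACE.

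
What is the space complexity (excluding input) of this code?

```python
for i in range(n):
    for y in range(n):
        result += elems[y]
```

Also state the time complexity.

Space complexity: O(1).
Only a constant amount of auxiliary storage is used; nothing grows with n.
Time complexity: O(n^2).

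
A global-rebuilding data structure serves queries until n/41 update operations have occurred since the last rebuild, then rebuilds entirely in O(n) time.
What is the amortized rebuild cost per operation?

The O(n) rebuild is triggered by n/41 operations, so each contributes O(n)/(n/41) = O(41) = O(1) to the rebuild cost.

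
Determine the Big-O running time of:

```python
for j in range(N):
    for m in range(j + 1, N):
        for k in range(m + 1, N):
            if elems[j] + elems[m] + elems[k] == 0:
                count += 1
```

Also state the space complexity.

Time complexity: O(n^3).
Space complexity: O(1).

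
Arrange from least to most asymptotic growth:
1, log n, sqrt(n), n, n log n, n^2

Ordered by growth rate: 1 < log n < sqrt(n) < n < n log n < n^2.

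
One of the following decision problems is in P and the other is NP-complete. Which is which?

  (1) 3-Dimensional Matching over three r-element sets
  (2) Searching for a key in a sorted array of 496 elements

(1) is NP-complete: one of Karp's 21 NP-complete problems.
(2) is P: binary search runs in O(log n).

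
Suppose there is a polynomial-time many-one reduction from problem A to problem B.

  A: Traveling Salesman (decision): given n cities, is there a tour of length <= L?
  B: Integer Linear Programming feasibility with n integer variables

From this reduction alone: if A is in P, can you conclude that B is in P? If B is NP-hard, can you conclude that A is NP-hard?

A poly-time reduction A <=_p B transfers tractability DOWN (B easy => A easy) and hardness UP (A hard => B hard), not the reverse.
From A in P, the reduction alone does NOT give B in P: any problem in P trivially reduces to SAT, yet SAT is not known to be in P.
From B NP-hard, the reduction alone does NOT give A NP-hard: again, easy problems reduce to hard ones.
(Here in fact A is NP-complete and B is NP-complete.)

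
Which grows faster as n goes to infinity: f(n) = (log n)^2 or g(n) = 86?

f(n) = (log n)^2 grows faster: any unbounded function dominates a constant.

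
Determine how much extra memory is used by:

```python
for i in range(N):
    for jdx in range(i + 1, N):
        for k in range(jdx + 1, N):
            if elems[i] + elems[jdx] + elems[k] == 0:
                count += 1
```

Space complexity: O(1).
Only a constant amount of auxiliary storage is used; nothing grows with n.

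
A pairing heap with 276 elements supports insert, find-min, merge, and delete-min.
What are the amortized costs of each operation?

Pairing heaps are self-adjusting heap-ordered trees. Insert and merge link two roots: O(1). Find-min reads the root: O(1). Delete-min removes the root, then pairs children in two passes; amortized cost is O(log 276) = O(log n).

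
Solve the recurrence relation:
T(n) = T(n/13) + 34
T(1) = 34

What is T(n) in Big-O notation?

Each step divides n by 13 and adds 34. After log_13(n) steps, T(n) = O(log n).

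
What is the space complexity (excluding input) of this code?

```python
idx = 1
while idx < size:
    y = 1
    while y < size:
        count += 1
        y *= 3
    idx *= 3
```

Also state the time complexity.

Space complexity: O(1).
Only a constant amount of auxiliary storage is used; nothing grows with n.
Time complexity: O(log^2 n).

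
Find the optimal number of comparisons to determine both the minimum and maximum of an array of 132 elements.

Naive approach: 262 comparisons (131 for max + 131 for min).
Optimal: Compare elements in pairs first (floor(n/2) = 66 comparisons), then find max among winners and min among losers (65 comparisons each).
Total: ceil(3n/2) - 2 = 196 comparisons. An adversary argument shows this is also a lower bound.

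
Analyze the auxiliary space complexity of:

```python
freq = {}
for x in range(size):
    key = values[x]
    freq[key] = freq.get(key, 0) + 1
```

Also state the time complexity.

Space complexity: O(n).
Auxiliary storage grows linearly with the input size n in the worst case.
Time complexity: O(n).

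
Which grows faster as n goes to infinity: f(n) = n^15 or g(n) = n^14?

f(n) = n^15 grows faster: n^15/n^14 = n^1 -> infinity.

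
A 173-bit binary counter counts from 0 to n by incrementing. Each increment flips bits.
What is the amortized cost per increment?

Bit i flips every 2^i increments. Total flips over n increments: sum_{i=0}^{173} n/2^i < 2n. Amortized cost: 2n/n = O(1).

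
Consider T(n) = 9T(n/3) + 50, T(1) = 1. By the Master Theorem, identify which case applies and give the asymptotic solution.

a=9, b=3, f(n)=50.
log_3(9) = 2 > 0.
Since f(n) = O(n^0) is polynomially smaller than n^2, Case 1 applies.
T(n) = Theta(n^2).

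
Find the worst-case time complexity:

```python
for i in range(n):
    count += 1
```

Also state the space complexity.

Time complexity: O(n).
Space complexity: O(1).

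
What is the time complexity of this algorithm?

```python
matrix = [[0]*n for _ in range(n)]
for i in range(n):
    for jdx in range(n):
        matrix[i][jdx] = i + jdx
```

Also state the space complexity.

Time complexity: O(n^2).
Space complexity: O(n^2).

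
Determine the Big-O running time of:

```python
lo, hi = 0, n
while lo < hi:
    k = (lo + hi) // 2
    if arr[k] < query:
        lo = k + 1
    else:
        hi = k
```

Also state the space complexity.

Time complexity: O(log n).
Space complexity: O(1).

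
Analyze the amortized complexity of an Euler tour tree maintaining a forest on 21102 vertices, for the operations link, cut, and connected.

An Euler tour tree stores each tree's Euler tour as a balanced BST keyed by tour position. On 21102 vertices: link concatenates two tours via O(1) splits/joins of size <= 2*21102 (O(log n)); cut splits the tour at the two occurrences of the edge (O(log n)); connected compares BST roots (O(log n) to find the root). All O(log n) amortized.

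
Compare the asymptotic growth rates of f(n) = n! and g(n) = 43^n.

f(n) = n! grows faster: n!/43^n -> infinity by Stirling.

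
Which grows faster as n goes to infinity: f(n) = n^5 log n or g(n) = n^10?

g(n) = n^10 grows faster: n^10 / (n^5 log n) = n^5/log n -> infinity.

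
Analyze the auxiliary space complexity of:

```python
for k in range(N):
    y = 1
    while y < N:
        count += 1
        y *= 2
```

Space complexity: O(1).
Only a constant amount of auxiliary storage is used; nothing grows with n.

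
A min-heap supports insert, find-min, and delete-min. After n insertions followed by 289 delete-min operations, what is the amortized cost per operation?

Insert takes O(log n) worst case. Delete-min takes O(log n). Over a sequence of n inserts and 289 delete-mins, total cost is O((n + 289) log n). Amortized per operation: O(log n).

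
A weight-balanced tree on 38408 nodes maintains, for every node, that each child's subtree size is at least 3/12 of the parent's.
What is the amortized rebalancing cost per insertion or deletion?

With balance ratio 3/12, tree height is O(log_{12/3}(38408)) = O(log n). A rebalance at a node of size s costs O(s) but requires Omega(s) updates in that subtree to retrigger. Summed over the O(log n) ancestors of the touched leaf, amortized rebalancing is O(log n).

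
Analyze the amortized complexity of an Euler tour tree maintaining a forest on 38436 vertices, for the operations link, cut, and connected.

An Euler tour tree stores each tree's Euler tour as a balanced BST keyed by tour position. On 38436 vertices: link concatenates two tours via O(1) splits/joins of size <= 2*38436 (O(log n)); cut splits the tour at the two occurrences of the edge (O(log n)); connected compares BST roots (O(log n) to find the root). All O(log n) amortized.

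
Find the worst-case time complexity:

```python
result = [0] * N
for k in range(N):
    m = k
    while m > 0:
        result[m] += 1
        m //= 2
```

Time complexity: O(n log n).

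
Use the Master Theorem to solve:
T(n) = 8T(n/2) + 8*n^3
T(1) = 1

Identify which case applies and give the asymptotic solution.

a=8, b=2, f(n)=8*n^3.
log_2(8) = 3, so n^(log_b(a)) = n^3.
f(n) = Theta(n^3), so Case 2 applies.
T(n) = Theta(n^3 log n).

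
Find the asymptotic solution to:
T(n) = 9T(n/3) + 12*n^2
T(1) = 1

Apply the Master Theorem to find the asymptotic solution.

a=9, b=3, f(n)=12*n^2. log_3(9) = 2. Case 2: T(n) = O(n^2 log n).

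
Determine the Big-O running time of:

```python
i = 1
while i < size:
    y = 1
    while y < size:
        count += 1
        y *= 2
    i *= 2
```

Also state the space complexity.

Time complexity: O(log^2 n).
Space complexity: O(1).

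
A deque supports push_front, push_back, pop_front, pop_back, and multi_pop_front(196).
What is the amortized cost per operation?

Assign 2 credits to each push operation. A pop uses 1 saved credit. multi_pop_front(196) uses up to 196 saved credits from previous pushes. Credits never go negative. Amortized cost is O(1).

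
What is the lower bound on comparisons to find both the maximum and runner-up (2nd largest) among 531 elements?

Lower bound: finding the max needs 531-1 comparisons. By an adversary weight-doubling argument, the maximum element must personally win at least ceil(log_2(531)) = 10 comparisons in any correct algorithm. The 2nd largest is among those 10 direct losers, and distinguishing it requires 10-1 more comparisons. Total >= 531-1 + 10-1 = 539. A balanced tournament achieves this bound exactly.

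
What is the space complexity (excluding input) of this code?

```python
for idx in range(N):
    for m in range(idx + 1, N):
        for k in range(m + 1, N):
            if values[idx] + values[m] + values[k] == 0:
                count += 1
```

Space complexity: O(1).
Only a constant amount of auxiliary storage is used; nothing grows with n.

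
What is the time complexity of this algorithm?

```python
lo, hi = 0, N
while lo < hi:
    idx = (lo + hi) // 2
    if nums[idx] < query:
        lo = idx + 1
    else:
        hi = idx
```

Time complexity: O(log n).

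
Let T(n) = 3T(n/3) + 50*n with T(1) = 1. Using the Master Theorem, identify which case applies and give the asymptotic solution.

a=3, b=3, f(n)=50*n.
log_3(3) = 1, so n^(log_b(a)) = n.
f(n) = Theta(n), so Case 2 applies.
T(n) = Theta(n log n).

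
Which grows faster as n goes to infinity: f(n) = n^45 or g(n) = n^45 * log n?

g(n) = n^45 * log n grows faster: extra log n factor -> infinity.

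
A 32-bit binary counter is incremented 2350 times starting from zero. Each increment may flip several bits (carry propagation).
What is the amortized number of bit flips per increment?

Bit i flips on every 2^i-th increment, so over 2350 increments bit i flips floor(2350/2^i) times. Summing over i: total flips < 2 * 2350. Amortized: < 2 = O(1) per increment.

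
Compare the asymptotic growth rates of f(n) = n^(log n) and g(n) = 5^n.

g(n) = 5^n grows faster: take logs: log(n^(log n)) = (log n)^2, log(5^n) = n log 5; n dominates (log n)^2.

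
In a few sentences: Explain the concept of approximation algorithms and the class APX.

An approximation algorithm finds solutions within a guaranteed factor of optimal in polynomial time. APX is the class of optimization problems with constant-factor polynomial-time approximation algorithms. Vertex Cover is in APX (2-approximation). Unless P = NP, TSP has no constant-factor approximation, but Metric TSP has a 3/2-approximation.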